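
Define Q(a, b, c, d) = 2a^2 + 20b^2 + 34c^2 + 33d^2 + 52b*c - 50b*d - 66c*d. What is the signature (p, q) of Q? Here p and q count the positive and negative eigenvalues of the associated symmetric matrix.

(4, 0)

The associated matrix is A = [[2, 0, 0, 0], [0, 20, 26, -25], [0, 26, 34, -33], [0, -25, -33, 33]].
Row-reducing A symmetrically gives the diagonal entries 2, 20, 1/5, 1/2.
Counting signs: 4 positive.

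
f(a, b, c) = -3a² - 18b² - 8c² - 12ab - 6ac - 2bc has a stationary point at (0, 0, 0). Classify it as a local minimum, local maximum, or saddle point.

The Hessian at the origin is H = [[-6, -12, -6], [-12, -36, -2], [-6, -2, -16]].
Congruent diagonalization of H (simultaneous row and column reduction) yields pivots -6, -12, -5/3.
That gives 3 negative pivots.
H is negative definite, so the origin is a strict local maximum.

local maximum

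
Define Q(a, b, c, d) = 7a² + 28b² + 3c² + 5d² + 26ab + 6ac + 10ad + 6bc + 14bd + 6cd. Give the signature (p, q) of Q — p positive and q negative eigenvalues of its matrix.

(3, 1)

The symmetric matrix is A = [[7, 13, 3, 5], [13, 28, 3, 7], [3, 3, 3, 3], [5, 7, 3, 5]].
By Sylvester's law of inertia any congruent diagonalization of A has 3 positive, 1 negative and 0 zero entries.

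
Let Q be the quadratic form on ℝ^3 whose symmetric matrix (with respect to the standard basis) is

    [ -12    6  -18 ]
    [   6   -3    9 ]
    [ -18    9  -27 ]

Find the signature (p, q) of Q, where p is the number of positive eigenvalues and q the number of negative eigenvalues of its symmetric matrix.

Symmetric row and column elimination reduces A to a congruent diagonal form with pivots -12, 0, 0.
Counting signs: 1 negative, 2 zero.

(0, 1)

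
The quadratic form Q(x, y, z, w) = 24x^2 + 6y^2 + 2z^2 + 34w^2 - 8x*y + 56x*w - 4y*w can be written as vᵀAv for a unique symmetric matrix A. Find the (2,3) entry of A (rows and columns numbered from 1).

0

The coefficient of y·z in Q is 0. For a symmetric A this equals A[2,3] + A[3,2] = 2·A[2,3].
So A[2,3] = 0/2 = 0.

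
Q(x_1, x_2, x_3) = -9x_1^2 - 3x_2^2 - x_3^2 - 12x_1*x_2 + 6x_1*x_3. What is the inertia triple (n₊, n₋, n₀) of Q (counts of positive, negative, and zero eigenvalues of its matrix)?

(1, 2, 0)

The symmetric matrix is A = [[-9, -6, 3], [-6, -3, 0], [3, 0, -1]].
An LDLᵀ factorisation of A has diagonal entries -9, 1, -4.
Counting signs: 1 positive, 2 negative.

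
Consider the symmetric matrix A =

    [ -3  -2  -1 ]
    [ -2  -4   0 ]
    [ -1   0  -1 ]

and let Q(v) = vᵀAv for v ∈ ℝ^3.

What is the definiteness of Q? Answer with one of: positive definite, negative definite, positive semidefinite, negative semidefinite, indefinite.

negative definite

Leading principal minors: Δ_1 = -3, Δ_2 = 8, Δ_3 = -4.
The signs alternate starting with Δ_1 < 0, so by Sylvester's criterion Q is negative definite.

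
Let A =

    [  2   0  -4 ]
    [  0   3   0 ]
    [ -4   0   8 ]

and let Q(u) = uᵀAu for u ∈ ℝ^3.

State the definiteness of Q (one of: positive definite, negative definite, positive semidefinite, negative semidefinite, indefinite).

positive semidefinite

Congruent diagonalization of A (simultaneous row and column reduction) yields pivots 2, 3, 0.
That gives 2 positive, 1 zero pivots.
Hence Q is positive semidefinite.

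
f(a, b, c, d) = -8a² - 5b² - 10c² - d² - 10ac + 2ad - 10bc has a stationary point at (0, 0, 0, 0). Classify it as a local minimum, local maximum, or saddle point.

The Hessian at the origin is H = [[-16, 0, -10, 2], [0, -10, -10, 0], [-10, -10, -20, 0], [2, 0, 0, -2]].
Congruent diagonalization of H (simultaneous row and column reduction) yields pivots -16, -10, -15/4, -4/3.
Counting signs: 4 negative.
H is negative definite, so the origin is a strict local maximum.

local maximum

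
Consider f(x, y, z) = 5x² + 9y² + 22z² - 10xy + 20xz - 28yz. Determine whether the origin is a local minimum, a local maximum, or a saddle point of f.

saddle point

The Hessian at the origin is H = [[10, -10, 20], [-10, 18, -28], [20, -28, 44]].
An LDLᵀ factorisation of H has diagonal entries 10, 8, -4.
That gives 2 positive, 1 negative pivots.
H is indefinite, so the origin is a saddle point.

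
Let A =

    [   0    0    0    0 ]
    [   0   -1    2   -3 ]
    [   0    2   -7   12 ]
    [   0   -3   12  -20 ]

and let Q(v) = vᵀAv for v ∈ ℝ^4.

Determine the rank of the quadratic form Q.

3

Symmetric row and column elimination reduces A to a congruent diagonal form with pivots 0, -1, -3, 1.
Counting signs: 1 positive, 2 negative, 1 zero.
The rank is the number of nonzero pivots: 3.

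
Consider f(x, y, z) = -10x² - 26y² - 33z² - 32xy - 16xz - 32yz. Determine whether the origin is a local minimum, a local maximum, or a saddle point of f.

The Hessian at the origin is H = [[-20, -32, -16], [-32, -52, -32], [-16, -32, -66]].
Congruent diagonalization of H (simultaneous row and column reduction) yields pivots -20, -4/5, -2.
So there are 3 negative pivots.
H is negative definite, so the origin is a strict local maximum.

local maximum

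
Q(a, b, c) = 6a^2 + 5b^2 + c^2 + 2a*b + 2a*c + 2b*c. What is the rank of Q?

3

The symmetric matrix is A = [[6, 1, 1], [1, 5, 1], [1, 1, 1]].
Symmetric row and column elimination reduces A to a congruent diagonal form with pivots 6, 29/6, 20/29.
Counting signs: 3 positive.
The rank is the number of nonzero pivots: 3.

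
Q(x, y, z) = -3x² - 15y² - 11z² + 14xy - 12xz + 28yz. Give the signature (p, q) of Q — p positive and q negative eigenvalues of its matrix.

Write A = [[-3, 7, -6], [7, -15, 14], [-6, 14, -11]].
Symmetric row and column elimination reduces A to a congruent diagonal form with pivots -3, 4/3, 1.
That gives 2 positive, 1 negative pivots.

(2, 1)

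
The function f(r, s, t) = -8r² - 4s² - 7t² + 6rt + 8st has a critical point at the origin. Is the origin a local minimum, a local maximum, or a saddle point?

local maximum

The Hessian at the origin is H = [[-16, 0, 6], [0, -8, 8], [6, 8, -14]].
Row-reducing H symmetrically gives the diagonal entries -16, -8, -15/4.
Counting signs: 3 negative.
H is negative definite, so the origin is a strict local maximum.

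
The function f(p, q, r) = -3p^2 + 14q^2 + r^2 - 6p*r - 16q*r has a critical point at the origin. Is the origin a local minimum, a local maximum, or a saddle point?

saddle point

The Hessian at the origin is H = [[-6, 0, -6], [0, 28, -16], [-6, -16, 2]].
Applying the same elementary operations to the rows and columns of H produces a congruent diagonal matrix with entries -6, 28, -8/7.
Counting signs: 1 positive, 2 negative.
H is indefinite, so the origin is a saddle point.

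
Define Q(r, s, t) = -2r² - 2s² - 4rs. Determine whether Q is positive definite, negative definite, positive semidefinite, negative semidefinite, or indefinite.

negative semidefinite

The symmetric matrix is A = [[-2, -2, 0], [-2, -2, 0], [0, 0, 0]].
Congruent diagonalization of A (simultaneous row and column reduction) yields pivots -2, 0, 0.
So there are 1 negative, 2 zero pivots.
Hence Q is negative semidefinite.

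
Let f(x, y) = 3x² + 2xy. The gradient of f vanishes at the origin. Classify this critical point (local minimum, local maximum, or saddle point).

saddle point

The Hessian at the origin is H = [[6, 2], [2, 0]].
det H = 6·0 − (2)² = -4 < 0, so H is indefinite.
Therefore the origin is a saddle point.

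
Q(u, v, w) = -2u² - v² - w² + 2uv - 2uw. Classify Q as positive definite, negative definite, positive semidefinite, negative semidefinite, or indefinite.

negative semidefinite

The symmetric matrix is A = [[-2, 1, -1], [1, -1, 0], [-1, 0, -1]].
Symmetric row and column elimination reduces A to a congruent diagonal form with pivots -2, -1/2, 0.
So there are 2 negative, 1 zero pivots.
Hence Q is negative semidefinite.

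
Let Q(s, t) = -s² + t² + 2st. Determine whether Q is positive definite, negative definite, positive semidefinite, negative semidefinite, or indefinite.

indefinite

The symmetric matrix of Q is [[-1, 1], [1, 1]].
For the 2×2 matrix [[-1, 1], [1, 1]]: det = -1·1 − (1)² = -2, trace = 0.
det < 0 so the eigenvalues have opposite signs; the form is indefinite.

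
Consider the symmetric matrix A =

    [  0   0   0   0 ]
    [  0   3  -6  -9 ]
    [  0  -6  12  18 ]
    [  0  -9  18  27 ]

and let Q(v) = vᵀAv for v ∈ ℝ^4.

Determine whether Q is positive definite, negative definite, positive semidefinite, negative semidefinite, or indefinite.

positive semidefinite

Symmetric row and column elimination reduces A to a congruent diagonal form with pivots 0, 3, 0, 0.
That gives 1 positive, 3 zero pivots.
Hence Q is positive semidefinite.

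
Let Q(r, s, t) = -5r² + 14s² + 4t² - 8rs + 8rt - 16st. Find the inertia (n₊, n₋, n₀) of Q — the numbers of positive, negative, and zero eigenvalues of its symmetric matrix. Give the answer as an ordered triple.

The associated matrix is A = [[-5, -4, 4], [-4, 14, -8], [4, -8, 4]].
An LDLᵀ factorisation of A has diagonal entries -5, 86/5, -4/43.
So there are 1 positive, 2 negative pivots.

(1, 2, 0)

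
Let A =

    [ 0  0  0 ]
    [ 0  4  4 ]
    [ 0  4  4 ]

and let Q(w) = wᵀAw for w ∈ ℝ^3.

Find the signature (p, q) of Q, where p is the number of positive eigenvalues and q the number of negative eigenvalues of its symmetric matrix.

(1, 0)

Row-reducing A symmetrically gives the diagonal entries 0, 4, 0.
Counting signs: 1 positive, 2 zero.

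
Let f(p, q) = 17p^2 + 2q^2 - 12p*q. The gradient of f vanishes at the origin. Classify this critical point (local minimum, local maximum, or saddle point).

The Hessian at the origin is H = [[34, -12], [-12, 4]].
det H = 34·4 − (-12)² = -8 < 0, so H is indefinite.
Therefore the origin is a saddle point.

saddle point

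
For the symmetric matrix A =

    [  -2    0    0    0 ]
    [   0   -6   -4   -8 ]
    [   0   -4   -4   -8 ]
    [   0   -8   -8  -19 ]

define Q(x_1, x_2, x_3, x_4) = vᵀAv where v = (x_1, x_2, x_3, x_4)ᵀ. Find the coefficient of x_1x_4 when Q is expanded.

The coefficient of x_1x_4 is A[1,4] + A[4,1] = 2·0 = 0.

0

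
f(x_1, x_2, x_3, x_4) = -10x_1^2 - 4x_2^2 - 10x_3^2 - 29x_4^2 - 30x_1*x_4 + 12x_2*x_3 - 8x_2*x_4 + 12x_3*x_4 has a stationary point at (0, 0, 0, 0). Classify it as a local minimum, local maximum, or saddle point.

The Hessian at the origin is H = [[-20, 0, 0, -30], [0, -8, 12, -8], [0, 12, -20, 12], [-30, -8, 12, -58]].
Applying the same elementary operations to the rows and columns of H produces a congruent diagonal matrix with entries -20, -8, -2, -5.
Counting signs: 4 negative.
H is negative definite, so the origin is a strict local maximum.

local maximum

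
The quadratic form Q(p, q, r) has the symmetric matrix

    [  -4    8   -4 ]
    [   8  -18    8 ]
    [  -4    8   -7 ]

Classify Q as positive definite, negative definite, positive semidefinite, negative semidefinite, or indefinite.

negative definite

Applying the same elementary operations to the rows and columns of A produces a congruent diagonal matrix with entries -4, -2, -3.
That gives 3 negative pivots.
Hence Q is negative definite.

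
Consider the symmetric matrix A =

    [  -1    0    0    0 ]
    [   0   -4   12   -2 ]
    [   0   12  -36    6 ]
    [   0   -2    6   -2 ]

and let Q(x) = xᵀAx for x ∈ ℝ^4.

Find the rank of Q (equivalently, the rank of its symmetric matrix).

3

Congruent diagonalization of A (simultaneous row and column reduction) yields pivots -1, -4, 0, -1.
Counting signs: 3 negative, 1 zero.
The rank is the number of nonzero pivots: 3.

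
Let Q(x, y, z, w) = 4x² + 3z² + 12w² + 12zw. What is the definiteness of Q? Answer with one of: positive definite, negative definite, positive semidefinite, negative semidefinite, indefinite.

The associated matrix is A = [[4, 0, 0, 0], [0, 0, 0, 0], [0, 0, 3, 6], [0, 0, 6, 12]].
Row-reducing A symmetrically gives the diagonal entries 4, 0, 3, 0.
Counting signs: 2 positive, 2 zero.
Hence Q is positive semidefinite.

positive semidefinite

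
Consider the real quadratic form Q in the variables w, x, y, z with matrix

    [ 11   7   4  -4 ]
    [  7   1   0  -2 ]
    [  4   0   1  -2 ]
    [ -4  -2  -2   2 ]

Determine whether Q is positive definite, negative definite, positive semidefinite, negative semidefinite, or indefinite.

indefinite

Congruent diagonalization of A (simultaneous row and column reduction) yields pivots 11, -38/11, 27/19, 0.
That gives 2 positive, 1 negative, 1 zero pivots.
Hence Q is indefinite.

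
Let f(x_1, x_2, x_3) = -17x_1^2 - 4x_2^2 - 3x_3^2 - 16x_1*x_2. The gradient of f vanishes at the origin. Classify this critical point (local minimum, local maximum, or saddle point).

The Hessian at the origin is H = [[-34, -16, 0], [-16, -8, 0], [0, 0, -6]].
Congruent diagonalization of H (simultaneous row and column reduction) yields pivots -34, -8/17, -6.
That gives 3 negative pivots.
H is negative definite, so the origin is a strict local maximum.

local maximum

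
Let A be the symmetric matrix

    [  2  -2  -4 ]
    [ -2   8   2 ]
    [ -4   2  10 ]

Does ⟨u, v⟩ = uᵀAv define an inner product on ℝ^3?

Leading principal minors: Δ_1 = 2, Δ_2 = 12, Δ_3 = 16.
All leading principal minors are positive, so by Sylvester's criterion Q is positive definite.
⟨·,·⟩ is an inner product exactly when A is positive definite.

yes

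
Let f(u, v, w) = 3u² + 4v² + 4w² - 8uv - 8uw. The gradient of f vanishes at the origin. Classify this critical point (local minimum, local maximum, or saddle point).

saddle point

The Hessian at the origin is H = [[6, -8, -8], [-8, 8, 0], [-8, 0, 8]].
Symmetric row and column elimination reduces H to a congruent diagonal form with pivots 6, -8/3, 40.
That gives 2 positive, 1 negative pivots.
H is indefinite, so the origin is a saddle point.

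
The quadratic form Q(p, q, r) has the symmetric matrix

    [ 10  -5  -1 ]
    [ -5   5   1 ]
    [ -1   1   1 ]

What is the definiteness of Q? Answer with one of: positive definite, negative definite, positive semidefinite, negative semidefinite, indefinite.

positive definite

An LDLᵀ factorisation of A has diagonal entries 10, 5/2, 4/5.
Counting signs: 3 positive.
Hence Q is positive definite.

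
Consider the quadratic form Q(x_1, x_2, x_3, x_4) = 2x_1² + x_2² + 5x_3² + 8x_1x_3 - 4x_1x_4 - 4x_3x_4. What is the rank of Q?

Write A = [[2, 0, 4, -2], [0, 1, 0, 0], [4, 0, 5, -2], [-2, 0, -2, 0]].
Applying the same elementary operations to the rows and columns of A produces a congruent diagonal matrix with entries 2, 1, -3, -2/3.
Counting signs: 2 positive, 2 negative.
The rank is the number of nonzero pivots: 4.

4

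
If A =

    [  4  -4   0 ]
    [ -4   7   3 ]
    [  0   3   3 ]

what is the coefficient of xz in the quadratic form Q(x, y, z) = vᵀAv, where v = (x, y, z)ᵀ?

The coefficient of xz is A[1,3] + A[3,1] = 2·0 = 0.

0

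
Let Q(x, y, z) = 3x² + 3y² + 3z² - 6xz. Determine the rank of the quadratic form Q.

2

The associated matrix is A = [[3, 0, -3], [0, 3, 0], [-3, 0, 3]].
Applying the same elementary operations to the rows and columns of A produces a congruent diagonal matrix with entries 3, 3, 0.
Counting signs: 2 positive, 1 zero.
The rank is the number of nonzero pivots: 2.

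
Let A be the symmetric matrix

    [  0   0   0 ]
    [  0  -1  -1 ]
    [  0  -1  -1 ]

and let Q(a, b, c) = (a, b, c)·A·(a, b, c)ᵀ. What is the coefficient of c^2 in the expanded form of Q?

The coefficient of c^2 is the diagonal entry A[3,3] = -1.

-1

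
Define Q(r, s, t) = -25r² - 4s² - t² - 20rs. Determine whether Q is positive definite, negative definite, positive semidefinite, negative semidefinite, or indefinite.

The symmetric matrix is A = [[-25, -10, 0], [-10, -4, 0], [0, 0, -1]].
Row-reducing A symmetrically gives the diagonal entries -25, 0, -1.
Counting signs: 2 negative, 1 zero.
Hence Q is negative semidefinite.

negative semidefinite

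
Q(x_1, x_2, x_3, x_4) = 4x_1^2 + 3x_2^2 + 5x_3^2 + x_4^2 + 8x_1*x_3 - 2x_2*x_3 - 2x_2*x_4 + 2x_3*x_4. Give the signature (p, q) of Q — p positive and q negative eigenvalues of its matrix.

The symmetric matrix is A = [[4, 0, 4, 0], [0, 3, -1, -1], [4, -1, 5, 1], [0, -1, 1, 1]].
Applying the same elementary operations to the rows and columns of A produces a congruent diagonal matrix with entries 4, 3, 2/3, 0.
So there are 3 positive, 1 zero pivots.

(3, 0)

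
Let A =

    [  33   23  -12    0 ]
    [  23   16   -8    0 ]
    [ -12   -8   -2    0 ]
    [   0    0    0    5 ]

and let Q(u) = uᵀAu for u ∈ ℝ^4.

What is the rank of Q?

4

An LDLᵀ factorisation of A has diagonal entries 33, -1/33, -2, 5.
Counting signs: 2 positive, 2 negative.
The rank is the number of nonzero pivots: 4.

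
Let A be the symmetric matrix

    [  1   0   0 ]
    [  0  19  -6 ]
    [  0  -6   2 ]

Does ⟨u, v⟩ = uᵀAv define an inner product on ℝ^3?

yes

Applying the same elementary operations to the rows and columns of A produces a congruent diagonal matrix with entries 1, 19, 2/19.
That gives 3 positive pivots.
Hence Q is positive definite.
⟨·,·⟩ is an inner product exactly when A is positive definite.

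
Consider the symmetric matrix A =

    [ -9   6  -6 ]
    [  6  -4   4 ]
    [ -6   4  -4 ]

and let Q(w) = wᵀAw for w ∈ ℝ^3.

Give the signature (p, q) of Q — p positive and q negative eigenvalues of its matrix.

(0, 1)

Symmetric row and column elimination reduces A to a congruent diagonal form with pivots -9, 0, 0.
Counting signs: 1 negative, 2 zero.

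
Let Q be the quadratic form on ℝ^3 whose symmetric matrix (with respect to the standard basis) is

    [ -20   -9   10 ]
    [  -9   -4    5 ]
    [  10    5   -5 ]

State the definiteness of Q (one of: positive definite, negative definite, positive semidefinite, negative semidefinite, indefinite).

Symmetric row and column elimination reduces A to a congruent diagonal form with pivots -20, 1/20, -5.
So there are 1 positive, 2 negative pivots.
Hence Q is indefinite.

indefinite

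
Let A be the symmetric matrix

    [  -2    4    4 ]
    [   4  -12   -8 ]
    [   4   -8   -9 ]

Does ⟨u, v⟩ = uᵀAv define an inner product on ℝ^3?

Leading principal minors: Δ_1 = -2, Δ_2 = 8, Δ_3 = -8.
The signs alternate starting with Δ_1 < 0, so by Sylvester's criterion Q is negative definite.
⟨·,·⟩ is an inner product exactly when A is positive definite.

no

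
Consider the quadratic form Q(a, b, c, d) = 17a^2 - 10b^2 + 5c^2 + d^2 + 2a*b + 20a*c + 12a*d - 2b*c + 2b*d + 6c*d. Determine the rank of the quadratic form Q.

Write A = [[17, 1, 10, 6], [1, -10, -1, 1], [10, -1, 5, 3], [6, 1, 3, 1]].
Applying the same elementary operations to the rows and columns of A produces a congruent diagonal matrix with entries 17, -171/17, -12/19, -4/9.
That gives 1 positive, 3 negative pivots.
The rank is the number of nonzero pivots: 4.

4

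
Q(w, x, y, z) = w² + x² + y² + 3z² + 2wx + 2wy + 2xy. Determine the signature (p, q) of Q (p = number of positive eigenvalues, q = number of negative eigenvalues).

The associated matrix is A = [[1, 1, 1, 0], [1, 1, 1, 0], [1, 1, 1, 0], [0, 0, 0, 3]].
Applying the same elementary operations to the rows and columns of A produces a congruent diagonal matrix with entries 1, 0, 0, 3.
Counting signs: 2 positive, 2 zero.

(2, 0)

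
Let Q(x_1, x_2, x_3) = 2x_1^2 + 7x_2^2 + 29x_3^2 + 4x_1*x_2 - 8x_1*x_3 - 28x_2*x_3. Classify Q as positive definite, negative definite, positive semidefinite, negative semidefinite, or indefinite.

positive definite

The associated matrix is A = [[2, 2, -4], [2, 7, -14], [-4, -14, 29]].
An LDLᵀ factorisation of A has diagonal entries 2, 5, 1.
That gives 3 positive pivots.
Hence Q is positive definite.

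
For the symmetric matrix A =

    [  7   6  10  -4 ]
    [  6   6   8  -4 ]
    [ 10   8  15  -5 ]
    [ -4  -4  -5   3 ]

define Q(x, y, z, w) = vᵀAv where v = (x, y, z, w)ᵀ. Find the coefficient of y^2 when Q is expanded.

The coefficient of y^2 is the diagonal entry A[2,2] = 6.

6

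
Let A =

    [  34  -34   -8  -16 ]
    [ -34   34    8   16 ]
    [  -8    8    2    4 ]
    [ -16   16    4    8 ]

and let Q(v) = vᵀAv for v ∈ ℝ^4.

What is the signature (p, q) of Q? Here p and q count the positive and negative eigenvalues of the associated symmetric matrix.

Applying the same elementary operations to the rows and columns of A produces a congruent diagonal matrix with entries 34, 0, 2/17, 0.
That gives 2 positive, 2 zero pivots.

(2, 0)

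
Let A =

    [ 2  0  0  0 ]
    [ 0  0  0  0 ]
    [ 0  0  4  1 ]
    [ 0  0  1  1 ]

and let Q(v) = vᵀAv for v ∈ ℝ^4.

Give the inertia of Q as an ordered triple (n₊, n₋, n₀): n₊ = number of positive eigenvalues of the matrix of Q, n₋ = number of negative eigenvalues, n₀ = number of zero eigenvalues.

(3, 0, 1)

Applying the same elementary operations to the rows and columns of A produces a congruent diagonal matrix with entries 2, 0, 4, 3/4.
That gives 3 positive, 1 zero pivots.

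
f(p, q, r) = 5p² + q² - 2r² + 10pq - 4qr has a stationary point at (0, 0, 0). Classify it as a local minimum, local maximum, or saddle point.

The Hessian at the origin is H = [[10, 10, 0], [10, 2, -4], [0, -4, -4]].
Symmetric row and column elimination reduces H to a congruent diagonal form with pivots 10, -8, -2.
So there are 1 positive, 2 negative pivots.
H is indefinite, so the origin is a saddle point.

saddle point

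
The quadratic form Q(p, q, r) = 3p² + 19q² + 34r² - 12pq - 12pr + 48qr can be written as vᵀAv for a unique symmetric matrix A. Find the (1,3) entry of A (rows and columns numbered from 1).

The coefficient of p·r in Q is -12. For a symmetric A this equals A[1,3] + A[3,1] = 2·A[1,3].
So A[1,3] = -12/2 = -6.

-6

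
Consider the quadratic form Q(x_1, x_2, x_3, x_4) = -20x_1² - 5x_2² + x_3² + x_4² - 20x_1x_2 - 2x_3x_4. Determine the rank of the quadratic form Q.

The symmetric matrix is A = [[-20, -10, 0, 0], [-10, -5, 0, 0], [0, 0, 1, -1], [0, 0, -1, 1]].
Applying the same elementary operations to the rows and columns of A produces a congruent diagonal matrix with entries -20, 0, 1, 0.
So there are 1 positive, 1 negative, 2 zero pivots.
The rank is the number of nonzero pivots: 2.

2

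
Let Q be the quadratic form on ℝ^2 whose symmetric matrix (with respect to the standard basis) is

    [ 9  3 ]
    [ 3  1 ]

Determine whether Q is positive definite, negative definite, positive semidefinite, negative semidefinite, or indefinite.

For the 2×2 matrix [[9, 3], [3, 1]]: det = 9·1 − (3)² = 0, trace = 10.
det = 0 so one eigenvalue is zero; the form is semidefinite with the sign of the trace.

positive semidefinite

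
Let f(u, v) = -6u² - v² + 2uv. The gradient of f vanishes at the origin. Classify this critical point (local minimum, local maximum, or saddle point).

The Hessian at the origin is H = [[-12, 2], [2, -2]].
det H = -12·-2 − (2)² = 20 > 0 and H[1,1] = -12 < 0, so H is negative definite.
Therefore the origin is a local maximum.

local maximum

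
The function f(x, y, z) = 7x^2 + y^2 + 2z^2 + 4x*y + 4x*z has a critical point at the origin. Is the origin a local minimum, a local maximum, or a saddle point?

local minimum

The Hessian at the origin is H = [[14, 4, 4], [4, 2, 0], [4, 0, 4]].
Row-reducing H symmetrically gives the diagonal entries 14, 6/7, 4/3.
Counting signs: 3 positive.
H is positive definite, so the origin is a strict local minimum.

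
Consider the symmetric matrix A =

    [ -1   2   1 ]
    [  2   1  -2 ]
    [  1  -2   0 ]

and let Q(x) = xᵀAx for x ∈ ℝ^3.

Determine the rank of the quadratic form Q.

An LDLᵀ factorisation of A has diagonal entries -1, 5, 1.
Counting signs: 2 positive, 1 negative.
The rank is the number of nonzero pivots: 3.

3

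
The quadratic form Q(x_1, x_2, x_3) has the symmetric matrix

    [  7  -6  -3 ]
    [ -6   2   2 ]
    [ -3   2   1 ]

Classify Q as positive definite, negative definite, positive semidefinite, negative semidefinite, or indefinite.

Applying the same elementary operations to the rows and columns of A produces a congruent diagonal matrix with entries 7, -22/7, -2/11.
Counting signs: 1 positive, 2 negative.
Hence Q is indefinite.

indefinite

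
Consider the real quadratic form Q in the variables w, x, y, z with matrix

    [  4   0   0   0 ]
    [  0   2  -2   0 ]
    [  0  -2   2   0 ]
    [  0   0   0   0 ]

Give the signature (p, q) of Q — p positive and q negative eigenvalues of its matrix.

Applying the same elementary operations to the rows and columns of A produces a congruent diagonal matrix with entries 4, 2, 0, 0.
Counting signs: 2 positive, 2 zero.

(2, 0)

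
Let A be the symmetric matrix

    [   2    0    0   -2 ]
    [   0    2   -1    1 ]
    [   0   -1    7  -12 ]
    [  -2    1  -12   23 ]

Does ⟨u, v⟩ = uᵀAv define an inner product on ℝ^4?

Leading principal minors: Δ_1 = 2, Δ_2 = 4, Δ_3 = 26, Δ_4 = 4.
All leading principal minors are positive, so by Sylvester's criterion Q is positive definite.
⟨·,·⟩ is an inner product exactly when A is positive definite.

yes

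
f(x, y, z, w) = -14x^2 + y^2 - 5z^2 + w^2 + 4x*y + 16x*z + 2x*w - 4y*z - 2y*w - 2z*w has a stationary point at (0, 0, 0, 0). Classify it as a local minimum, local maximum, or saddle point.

saddle point

The Hessian at the origin is H = [[-28, 4, 16, 2], [4, 2, -4, -2], [16, -4, -10, -2], [2, -2, -2, 2]].
Row-reducing H symmetrically gives the diagonal entries -28, 18/7, -2, 3.
Counting signs: 2 positive, 2 negative.
H is indefinite, so the origin is a saddle point.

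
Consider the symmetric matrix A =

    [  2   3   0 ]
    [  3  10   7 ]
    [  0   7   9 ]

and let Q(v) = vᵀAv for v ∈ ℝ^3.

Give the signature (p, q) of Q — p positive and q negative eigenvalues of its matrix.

(3, 0)

Row-reducing A symmetrically gives the diagonal entries 2, 11/2, 1/11.
So there are 3 positive pivots.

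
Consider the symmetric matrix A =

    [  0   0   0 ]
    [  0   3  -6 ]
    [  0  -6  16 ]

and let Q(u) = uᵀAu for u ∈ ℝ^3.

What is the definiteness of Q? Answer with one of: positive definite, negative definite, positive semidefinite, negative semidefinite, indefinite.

Applying the same elementary operations to the rows and columns of A produces a congruent diagonal matrix with entries 0, 3, 4.
So there are 2 positive, 1 zero pivots.
Hence Q is positive semidefinite.

positive semidefinite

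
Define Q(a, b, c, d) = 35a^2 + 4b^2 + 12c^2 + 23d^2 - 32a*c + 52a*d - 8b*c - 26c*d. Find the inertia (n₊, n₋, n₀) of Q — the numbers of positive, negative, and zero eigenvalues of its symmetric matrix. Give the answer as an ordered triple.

The symmetric matrix is A = [[35, 0, -16, 26], [0, 4, -4, 0], [-16, -4, 12, -13], [26, 0, -13, 23]].
Congruent diagonalization of A (simultaneous row and column reduction) yields pivots 35, 4, 24/35, 15/8.
Counting signs: 4 positive.

(4, 0, 0)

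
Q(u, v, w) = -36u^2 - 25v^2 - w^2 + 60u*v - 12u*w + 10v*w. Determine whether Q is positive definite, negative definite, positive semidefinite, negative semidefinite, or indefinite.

The associated matrix is A = [[-36, 30, -6], [30, -25, 5], [-6, 5, -1]].
Applying the same elementary operations to the rows and columns of A produces a congruent diagonal matrix with entries -36, 0, 0.
Counting signs: 1 negative, 2 zero.
Hence Q is negative semidefinite.

negative semidefinite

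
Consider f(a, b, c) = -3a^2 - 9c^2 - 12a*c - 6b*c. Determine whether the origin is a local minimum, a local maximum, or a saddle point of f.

saddle point

The Hessian at the origin is H = [[-6, 0, -12], [0, 0, -6], [-12, -6, -18]].
H is indefinite, so the origin is a saddle point.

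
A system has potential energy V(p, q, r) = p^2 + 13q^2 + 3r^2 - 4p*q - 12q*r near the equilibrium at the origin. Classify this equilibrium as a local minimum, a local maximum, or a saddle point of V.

The Hessian at the origin is H = [[2, -4, 0], [-4, 26, -12], [0, -12, 6]].
Symmetric row and column elimination reduces H to a congruent diagonal form with pivots 2, 18, -2.
So there are 2 positive, 1 negative pivots.
H is indefinite, so the origin is a saddle point.

saddle point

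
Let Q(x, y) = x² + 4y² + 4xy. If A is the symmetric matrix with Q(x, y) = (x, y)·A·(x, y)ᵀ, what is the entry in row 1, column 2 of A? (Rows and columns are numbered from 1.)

2

The coefficient of x·y in Q is 4. For a symmetric A this equals A[1,2] + A[2,1] = 2·A[1,2].
So A[1,2] = 4/2 = 2.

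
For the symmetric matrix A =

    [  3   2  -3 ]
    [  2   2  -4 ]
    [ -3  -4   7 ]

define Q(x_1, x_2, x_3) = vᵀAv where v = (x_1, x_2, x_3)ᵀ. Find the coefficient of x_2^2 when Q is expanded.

2

The coefficient of x_2^2 is the diagonal entry A[2,2] = 2.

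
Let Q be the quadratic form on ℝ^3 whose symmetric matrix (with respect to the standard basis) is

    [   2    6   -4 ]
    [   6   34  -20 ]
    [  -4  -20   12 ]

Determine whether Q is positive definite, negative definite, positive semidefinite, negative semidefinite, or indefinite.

Symmetric row and column elimination reduces A to a congruent diagonal form with pivots 2, 16, 0.
So there are 2 positive, 1 zero pivots.
Hence Q is positive semidefinite.

positive semidefinite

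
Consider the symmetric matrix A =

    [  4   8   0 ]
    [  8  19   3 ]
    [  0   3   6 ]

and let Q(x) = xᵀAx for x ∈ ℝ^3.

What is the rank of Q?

3

Applying the same elementary operations to the rows and columns of A produces a congruent diagonal matrix with entries 4, 3, 3.
Counting signs: 3 positive.
The rank is the number of nonzero pivots: 3.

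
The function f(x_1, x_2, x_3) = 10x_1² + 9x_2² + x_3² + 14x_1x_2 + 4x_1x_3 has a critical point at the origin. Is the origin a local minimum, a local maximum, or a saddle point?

local minimum

The Hessian at the origin is H = [[20, 14, 4], [14, 18, 0], [4, 0, 2]].
An LDLᵀ factorisation of H has diagonal entries 20, 41/5, 10/41.
So there are 3 positive pivots.
H is positive definite, so the origin is a strict local minimum.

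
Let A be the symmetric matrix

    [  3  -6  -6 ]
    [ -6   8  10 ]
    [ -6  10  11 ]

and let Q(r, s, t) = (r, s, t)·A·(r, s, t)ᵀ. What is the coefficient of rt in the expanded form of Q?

The coefficient of rt is A[1,3] + A[3,1] = 2·(-6) = -12.

-12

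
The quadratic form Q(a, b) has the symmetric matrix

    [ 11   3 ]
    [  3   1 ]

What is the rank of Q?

An LDLᵀ factorisation of A has diagonal entries 11, 2/11.
So there are 2 positive pivots.
The rank is the number of nonzero pivots: 2.

2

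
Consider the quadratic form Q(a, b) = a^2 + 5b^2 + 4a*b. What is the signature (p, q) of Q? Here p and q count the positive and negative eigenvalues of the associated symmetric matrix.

(2, 0)

The symmetric matrix is A = [[1, 2], [2, 5]].
Congruent diagonalization of A (simultaneous row and column reduction) yields pivots 1, 1.
That gives 2 positive pivots.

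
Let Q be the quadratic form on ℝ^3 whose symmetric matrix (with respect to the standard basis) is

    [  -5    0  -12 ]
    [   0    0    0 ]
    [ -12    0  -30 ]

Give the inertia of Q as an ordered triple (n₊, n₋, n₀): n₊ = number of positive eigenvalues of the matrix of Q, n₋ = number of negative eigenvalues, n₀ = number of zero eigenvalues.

Row-reducing A symmetrically gives the diagonal entries -5, 0, -6/5.
So there are 2 negative, 1 zero pivots.

(0, 2, 1)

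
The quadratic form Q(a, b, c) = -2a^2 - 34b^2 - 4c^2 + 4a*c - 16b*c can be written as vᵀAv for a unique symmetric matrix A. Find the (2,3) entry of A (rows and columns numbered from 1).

The coefficient of b·c in Q is -16. For a symmetric A this equals A[2,3] + A[3,2] = 2·A[2,3].
So A[2,3] = -16/2 = -8.

-8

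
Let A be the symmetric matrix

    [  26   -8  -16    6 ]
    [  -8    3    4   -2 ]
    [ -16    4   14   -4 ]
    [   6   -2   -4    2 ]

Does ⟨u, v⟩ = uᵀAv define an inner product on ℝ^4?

Applying the same elementary operations to the rows and columns of A produces a congruent diagonal matrix with entries 26, 7/13, 18/7, 4/9.
That gives 4 positive pivots.
Hence Q is positive definite.
⟨·,·⟩ is an inner product exactly when A is positive definite.

yes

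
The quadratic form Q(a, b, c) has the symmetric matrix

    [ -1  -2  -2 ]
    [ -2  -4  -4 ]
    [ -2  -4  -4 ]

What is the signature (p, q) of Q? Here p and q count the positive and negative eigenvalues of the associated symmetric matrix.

(0, 1)

Applying the same elementary operations to the rows and columns of A produces a congruent diagonal matrix with entries -1, 0, 0.
That gives 1 negative, 2 zero pivots.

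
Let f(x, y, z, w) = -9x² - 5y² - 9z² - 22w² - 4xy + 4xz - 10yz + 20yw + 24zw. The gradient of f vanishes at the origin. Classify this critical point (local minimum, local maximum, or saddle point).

local maximum

The Hessian at the origin is H = [[-18, -4, 4, 0], [-4, -10, -10, 20], [4, -10, -18, 24], [0, 20, 24, -44]].
An LDLᵀ factorisation of H has diagonal entries -18, -82/9, -168/41, -2/21.
So there are 4 negative pivots.
H is negative definite, so the origin is a strict local maximum.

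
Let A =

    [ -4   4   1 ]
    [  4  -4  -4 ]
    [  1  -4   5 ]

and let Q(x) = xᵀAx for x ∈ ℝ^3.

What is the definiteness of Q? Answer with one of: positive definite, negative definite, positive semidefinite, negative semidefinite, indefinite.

indefinite

A is congruent to a diagonal matrix with 1 positive, 2 negative and 0 zero entries, so Q is indefinite.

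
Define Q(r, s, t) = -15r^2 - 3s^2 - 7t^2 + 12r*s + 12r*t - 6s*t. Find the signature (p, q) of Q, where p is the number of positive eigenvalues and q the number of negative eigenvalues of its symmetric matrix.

(0, 3)

The associated matrix is A = [[-15, 6, 6], [6, -3, -3], [6, -3, -7]].
An LDLᵀ factorisation of A has diagonal entries -15, -3/5, -4.
That gives 3 negative pivots.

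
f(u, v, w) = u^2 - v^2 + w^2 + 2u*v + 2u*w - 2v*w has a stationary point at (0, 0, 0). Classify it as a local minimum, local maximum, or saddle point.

saddle point

The Hessian at the origin is H = [[2, 2, 2], [2, -2, -2], [2, -2, 2]].
Congruent diagonalization of H (simultaneous row and column reduction) yields pivots 2, -4, 4.
That gives 2 positive, 1 negative pivots.
H is indefinite, so the origin is a saddle point.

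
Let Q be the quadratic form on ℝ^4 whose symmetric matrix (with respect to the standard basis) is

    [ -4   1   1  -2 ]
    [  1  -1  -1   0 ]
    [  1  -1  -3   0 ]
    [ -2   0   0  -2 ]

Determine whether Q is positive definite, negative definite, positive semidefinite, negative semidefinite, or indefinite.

Applying the same elementary operations to the rows and columns of A produces a congruent diagonal matrix with entries -4, -3/4, -2, -2/3.
So there are 4 negative pivots.
Hence Q is negative definite.

negative definite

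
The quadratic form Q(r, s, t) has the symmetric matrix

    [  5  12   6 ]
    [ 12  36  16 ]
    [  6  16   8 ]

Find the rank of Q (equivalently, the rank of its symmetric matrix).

An LDLᵀ factorisation of A has diagonal entries 5, 36/5, 4/9.
That gives 3 positive pivots.
The rank is the number of nonzero pivots: 3.

3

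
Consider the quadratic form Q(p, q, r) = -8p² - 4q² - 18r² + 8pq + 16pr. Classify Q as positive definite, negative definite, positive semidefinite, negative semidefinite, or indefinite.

negative definite

The symmetric matrix of Q is A = [[-8, 4, 8], [4, -4, 0], [8, 0, -18]].
Leading principal minors: Δ_1 = -8, Δ_2 = 16, Δ_3 = -32.
The signs alternate starting with Δ_1 < 0, so by Sylvester's criterion Q is negative definite.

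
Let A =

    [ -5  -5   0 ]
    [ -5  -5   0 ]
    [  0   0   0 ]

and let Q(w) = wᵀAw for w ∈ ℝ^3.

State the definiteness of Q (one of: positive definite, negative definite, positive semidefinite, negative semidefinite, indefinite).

negative semidefinite

Row-reducing A symmetrically gives the diagonal entries -5, 0, 0.
Counting signs: 1 negative, 2 zero.
Hence Q is negative semidefinite.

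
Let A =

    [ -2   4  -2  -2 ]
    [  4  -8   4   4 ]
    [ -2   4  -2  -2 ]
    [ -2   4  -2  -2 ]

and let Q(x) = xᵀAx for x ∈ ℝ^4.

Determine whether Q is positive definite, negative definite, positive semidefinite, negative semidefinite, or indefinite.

Row-reducing A symmetrically gives the diagonal entries -2, 0, 0, 0.
That gives 1 negative, 3 zero pivots.
Hence Q is negative semidefinite.

negative semidefinite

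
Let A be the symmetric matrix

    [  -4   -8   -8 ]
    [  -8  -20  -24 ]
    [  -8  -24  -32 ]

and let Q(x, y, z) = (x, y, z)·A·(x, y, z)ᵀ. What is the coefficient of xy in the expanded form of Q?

The coefficient of xy is A[1,2] + A[2,1] = 2·(-8) = -16.

-16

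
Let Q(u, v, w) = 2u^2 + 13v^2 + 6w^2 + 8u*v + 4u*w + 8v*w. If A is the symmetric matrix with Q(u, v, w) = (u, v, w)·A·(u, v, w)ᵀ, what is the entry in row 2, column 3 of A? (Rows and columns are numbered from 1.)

The coefficient of v·w in Q is 8. For a symmetric A this equals A[2,3] + A[3,2] = 2·A[2,3].
So A[2,3] = 8/2 = 4.

4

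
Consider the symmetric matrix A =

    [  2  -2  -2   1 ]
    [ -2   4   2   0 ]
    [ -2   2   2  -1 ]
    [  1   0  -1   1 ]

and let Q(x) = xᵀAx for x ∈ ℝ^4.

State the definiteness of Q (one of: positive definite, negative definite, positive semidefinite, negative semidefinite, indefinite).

positive semidefinite

Row-reducing A symmetrically gives the diagonal entries 2, 2, 0, 0.
Counting signs: 2 positive, 2 zero.
Hence Q is positive semidefinite.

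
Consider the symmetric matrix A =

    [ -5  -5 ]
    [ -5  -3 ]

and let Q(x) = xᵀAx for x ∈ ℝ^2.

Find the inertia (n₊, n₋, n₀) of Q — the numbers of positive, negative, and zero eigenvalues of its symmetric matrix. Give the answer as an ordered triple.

Symmetric row and column elimination reduces A to a congruent diagonal form with pivots -5, 2.
So there are 1 positive, 1 negative pivots.

(1, 1, 0)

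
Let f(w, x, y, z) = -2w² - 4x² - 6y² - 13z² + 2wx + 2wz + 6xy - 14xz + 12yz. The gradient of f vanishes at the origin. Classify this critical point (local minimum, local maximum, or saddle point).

local maximum

The Hessian at the origin is H = [[-4, 2, 0, 2], [2, -8, 6, -14], [0, 6, -12, 12], [2, -14, 12, -26]].
Applying the same elementary operations to the rows and columns of H produces a congruent diagonal matrix with entries -4, -7, -48/7, -3/4.
So there are 4 negative pivots.
H is negative definite, so the origin is a strict local maximum.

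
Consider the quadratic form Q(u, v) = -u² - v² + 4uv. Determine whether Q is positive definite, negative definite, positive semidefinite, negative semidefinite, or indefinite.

indefinite

The symmetric matrix of Q is [[-1, 2], [2, -1]].
For the 2×2 matrix [[-1, 2], [2, -1]]: det = -1·-1 − (2)² = -3, trace = -2.
det < 0 so the eigenvalues have opposite signs; the form is indefinite.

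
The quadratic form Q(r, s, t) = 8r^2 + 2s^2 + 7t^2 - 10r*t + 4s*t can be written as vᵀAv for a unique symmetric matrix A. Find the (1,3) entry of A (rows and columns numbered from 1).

-5

The coefficient of r·t in Q is -10. For a symmetric A this equals A[1,3] + A[3,1] = 2·A[1,3].
So A[1,3] = -10/2 = -5.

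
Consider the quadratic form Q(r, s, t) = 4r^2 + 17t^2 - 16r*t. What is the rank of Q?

2

Write A = [[4, 0, -8], [0, 0, 0], [-8, 0, 17]].
Symmetric row and column elimination reduces A to a congruent diagonal form with pivots 4, 0, 1.
So there are 2 positive, 1 zero pivots.
The rank is the number of nonzero pivots: 2.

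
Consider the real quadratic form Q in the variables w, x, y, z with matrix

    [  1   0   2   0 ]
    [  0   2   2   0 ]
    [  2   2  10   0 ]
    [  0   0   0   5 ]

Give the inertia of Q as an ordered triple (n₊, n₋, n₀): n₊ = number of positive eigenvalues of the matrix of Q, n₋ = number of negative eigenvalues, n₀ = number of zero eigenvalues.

Row-reducing A symmetrically gives the diagonal entries 1, 2, 4, 5.
Counting signs: 4 positive.

(4, 0, 0)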